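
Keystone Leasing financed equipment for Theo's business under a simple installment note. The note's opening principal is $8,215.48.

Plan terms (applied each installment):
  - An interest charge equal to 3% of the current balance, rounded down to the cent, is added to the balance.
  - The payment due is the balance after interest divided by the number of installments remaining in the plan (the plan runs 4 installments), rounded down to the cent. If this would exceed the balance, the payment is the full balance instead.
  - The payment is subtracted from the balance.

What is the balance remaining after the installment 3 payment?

$2,244.32

# | Opening | Interest | Payment | End bal
1 | $8,215.48 | $246.46 | $2,115.48 | $6,346.46
2 | $6,346.46 | $190.39 | $2,178.95 | $4,357.90
3 | $4,357.90 | $130.73 | $2,244.31 | $2,244.32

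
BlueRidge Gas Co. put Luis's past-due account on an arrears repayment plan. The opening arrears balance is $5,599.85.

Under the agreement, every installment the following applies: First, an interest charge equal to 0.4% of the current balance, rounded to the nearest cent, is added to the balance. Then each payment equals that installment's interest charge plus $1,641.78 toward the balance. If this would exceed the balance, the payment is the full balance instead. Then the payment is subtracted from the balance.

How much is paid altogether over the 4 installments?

Installment 1: opening $5,599.85; interest $22.40 → $5,622.25; payment $1,664.18; balance $3,958.07
Installment 2: opening $3,958.07; interest $15.83 → $3,973.90; payment $1,657.61; balance $2,316.29
Installment 3: opening $2,316.29; interest $9.27 → $2,325.56; payment $1,651.05; balance $674.51
Installment 4: opening $674.51; interest $2.70 → $677.21; payment $677.21; balance $0.00
Total paid: $5,650.05

$5,650.05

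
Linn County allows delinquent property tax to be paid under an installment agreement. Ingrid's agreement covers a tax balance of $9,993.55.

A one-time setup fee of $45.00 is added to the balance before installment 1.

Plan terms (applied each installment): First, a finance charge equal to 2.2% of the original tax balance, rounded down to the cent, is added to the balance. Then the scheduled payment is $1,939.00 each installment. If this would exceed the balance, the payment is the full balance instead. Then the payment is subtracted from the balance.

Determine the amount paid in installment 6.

$1,662.65

Installment 1: $10,038.55 +$219.85 interest = $10,258.40; pay $1,939.00 → $8,319.40
Installment 2: $8,319.40 +$219.85 interest = $8,539.25; pay $1,939.00 → $6,600.25
Installment 3: $6,600.25 +$219.85 interest = $6,820.10; pay $1,939.00 → $4,881.10
Installment 4: $4,881.10 +$219.85 interest = $5,100.95; pay $1,939.00 → $3,161.95
Installment 5: $3,161.95 +$219.85 interest = $3,381.80; pay $1,939.00 → $1,442.80
Installment 6: $1,442.80 +$219.85 interest = $1,662.65; pay $1,662.65 → $0.00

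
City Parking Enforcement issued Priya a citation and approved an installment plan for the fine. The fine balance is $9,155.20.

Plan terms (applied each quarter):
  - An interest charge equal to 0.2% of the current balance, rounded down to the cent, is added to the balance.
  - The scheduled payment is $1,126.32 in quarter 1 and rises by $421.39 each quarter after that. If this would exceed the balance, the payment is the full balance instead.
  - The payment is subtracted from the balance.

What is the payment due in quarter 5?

$2,182.47

Quarter 1: $9,155.20 +$18.31 interest = $9,173.51; pay $1,126.32 → $8,047.19
Quarter 2: $8,047.19 +$16.09 interest = $8,063.28; pay $1,547.71 → $6,515.57
Quarter 3: $6,515.57 +$13.03 interest = $6,528.60; pay $1,969.10 → $4,559.50
Quarter 4: $4,559.50 +$9.11 interest = $4,568.61; pay $2,390.49 → $2,178.12
Quarter 5: $2,178.12 +$4.35 interest = $2,182.47; pay $2,182.47 → $0.00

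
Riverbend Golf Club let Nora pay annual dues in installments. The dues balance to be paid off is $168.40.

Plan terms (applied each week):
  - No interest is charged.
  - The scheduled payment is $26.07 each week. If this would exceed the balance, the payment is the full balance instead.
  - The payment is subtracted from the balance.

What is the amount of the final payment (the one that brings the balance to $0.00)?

Week 1: opening $168.40; payment $26.07; balance $142.33
Week 2: opening $142.33; payment $26.07; balance $116.26
Week 3: opening $116.26; payment $26.07; balance $90.19
Week 4: opening $90.19; payment $26.07; balance $64.12
Week 5: opening $64.12; payment $26.07; balance $38.05
Week 6: opening $38.05; payment $26.07; balance $11.98
Week 7: opening $11.98; payment $11.98; balance $0.00

$11.98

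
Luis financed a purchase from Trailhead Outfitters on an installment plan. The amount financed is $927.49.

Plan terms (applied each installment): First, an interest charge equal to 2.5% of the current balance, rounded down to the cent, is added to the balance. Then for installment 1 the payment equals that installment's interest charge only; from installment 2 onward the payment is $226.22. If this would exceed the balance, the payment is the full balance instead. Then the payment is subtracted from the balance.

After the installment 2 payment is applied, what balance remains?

# | Opening | Interest | Payment | End bal
1 | $927.49 | $23.18 | $23.18 | $927.49
2 | $927.49 | $23.18 | $226.22 | $724.45

$724.45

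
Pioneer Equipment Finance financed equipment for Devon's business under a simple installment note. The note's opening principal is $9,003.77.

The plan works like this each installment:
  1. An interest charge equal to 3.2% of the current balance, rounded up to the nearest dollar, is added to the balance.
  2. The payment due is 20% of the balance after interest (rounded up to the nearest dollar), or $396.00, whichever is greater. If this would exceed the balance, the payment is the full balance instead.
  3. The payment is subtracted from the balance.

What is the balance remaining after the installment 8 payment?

# | Opening | Interest | Payment | End bal
1 | $9,003.77 | $289.00 | $1,859.00 | $7,433.77
2 | $7,433.77 | $238.00 | $1,535.00 | $6,136.77
3 | $6,136.77 | $197.00 | $1,267.00 | $5,066.77
4 | $5,066.77 | $163.00 | $1,046.00 | $4,183.77
5 | $4,183.77 | $134.00 | $864.00 | $3,453.77
6 | $3,453.77 | $111.00 | $713.00 | $2,851.77
7 | $2,851.77 | $92.00 | $589.00 | $2,354.77
8 | $2,354.77 | $76.00 | $487.00 | $1,943.77

$1,943.77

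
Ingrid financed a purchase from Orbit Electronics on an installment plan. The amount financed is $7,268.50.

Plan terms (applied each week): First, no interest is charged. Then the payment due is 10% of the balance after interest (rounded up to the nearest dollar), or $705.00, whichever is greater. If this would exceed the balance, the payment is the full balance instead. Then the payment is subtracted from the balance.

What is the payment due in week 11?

$196.50

# | Opening | Payment | End bal
1 | $7,268.50 | $727.00 | $6,541.50
2 | $6,541.50 | $705.00 | $5,836.50
3 | $5,836.50 | $705.00 | $5,131.50
4 | $5,131.50 | $705.00 | $4,426.50
5 | $4,426.50 | $705.00 | $3,721.50
6 | $3,721.50 | $705.00 | $3,016.50
7 | $3,016.50 | $705.00 | $2,311.50
8 | $2,311.50 | $705.00 | $1,606.50
9 | $1,606.50 | $705.00 | $901.50
10 | $901.50 | $705.00 | $196.50
11 | $196.50 | $196.50 | $0.00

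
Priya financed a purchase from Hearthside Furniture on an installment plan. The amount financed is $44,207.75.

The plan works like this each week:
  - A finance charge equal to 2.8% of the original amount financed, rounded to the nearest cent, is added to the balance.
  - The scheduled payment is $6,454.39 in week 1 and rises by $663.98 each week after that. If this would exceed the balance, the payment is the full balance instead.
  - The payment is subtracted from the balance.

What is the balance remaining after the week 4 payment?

$19,357.59

Week 1: opening $44,207.75; interest $1,237.82 → $45,445.57; payment $6,454.39; balance $38,991.18
Week 2: opening $38,991.18; interest $1,237.82 → $40,229.00; payment $7,118.37; balance $33,110.63
Week 3: opening $33,110.63; interest $1,237.82 → $34,348.45; payment $7,782.35; balance $26,566.10
Week 4: opening $26,566.10; interest $1,237.82 → $27,803.92; payment $8,446.33; balance $19,357.59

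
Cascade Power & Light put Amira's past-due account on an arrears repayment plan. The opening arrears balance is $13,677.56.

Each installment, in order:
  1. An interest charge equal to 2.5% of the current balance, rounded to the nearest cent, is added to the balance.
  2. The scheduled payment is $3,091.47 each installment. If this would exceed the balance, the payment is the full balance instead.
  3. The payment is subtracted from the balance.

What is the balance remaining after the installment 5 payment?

Installment 1: opening $13,677.56; interest $341.94 → $14,019.50; payment $3,091.47; balance $10,928.03
Installment 2: opening $10,928.03; interest $273.20 → $11,201.23; payment $3,091.47; balance $8,109.76
Installment 3: opening $8,109.76; interest $202.74 → $8,312.50; payment $3,091.47; balance $5,221.03
Installment 4: opening $5,221.03; interest $130.53 → $5,351.56; payment $3,091.47; balance $2,260.09
Installment 5: opening $2,260.09; interest $56.50 → $2,316.59; payment $2,316.59; balance $0.00

$0.00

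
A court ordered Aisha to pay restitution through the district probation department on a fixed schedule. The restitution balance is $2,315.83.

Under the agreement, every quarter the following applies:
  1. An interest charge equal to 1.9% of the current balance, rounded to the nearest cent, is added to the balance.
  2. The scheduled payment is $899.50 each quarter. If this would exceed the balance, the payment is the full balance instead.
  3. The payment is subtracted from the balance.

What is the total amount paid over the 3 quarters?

Quarter 1: $2,315.83 +$44.00 interest = $2,359.83; pay $899.50 → $1,460.33
Quarter 2: $1,460.33 +$27.75 interest = $1,488.08; pay $899.50 → $588.58
Quarter 3: $588.58 +$11.18 interest = $599.76; pay $599.76 → $0.00
Total paid: $2,398.76

$2,398.76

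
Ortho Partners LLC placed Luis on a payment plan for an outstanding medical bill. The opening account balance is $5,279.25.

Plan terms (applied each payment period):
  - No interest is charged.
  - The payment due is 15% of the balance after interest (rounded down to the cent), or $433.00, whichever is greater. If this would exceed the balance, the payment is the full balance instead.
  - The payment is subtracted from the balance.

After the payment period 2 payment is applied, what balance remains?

Payment period 1: $5,279.25 − $791.88 → $4,487.37
Payment period 2: $4,487.37 − $673.10 → $3,814.27

$3,814.27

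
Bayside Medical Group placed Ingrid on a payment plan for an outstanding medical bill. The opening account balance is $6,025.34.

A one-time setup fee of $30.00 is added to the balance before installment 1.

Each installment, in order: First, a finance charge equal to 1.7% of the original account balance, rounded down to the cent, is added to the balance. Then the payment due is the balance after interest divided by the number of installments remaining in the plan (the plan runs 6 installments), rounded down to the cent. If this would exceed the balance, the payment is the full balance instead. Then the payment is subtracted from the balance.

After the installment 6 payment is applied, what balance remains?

$0.00

Installment 1: opening $6,055.34; interest $102.43 → $6,157.77; payment $1,026.29; balance $5,131.48
Installment 2: opening $5,131.48; interest $102.43 → $5,233.91; payment $1,046.78; balance $4,187.13
Installment 3: opening $4,187.13; interest $102.43 → $4,289.56; payment $1,072.39; balance $3,217.17
Installment 4: opening $3,217.17; interest $102.43 → $3,319.60; payment $1,106.53; balance $2,213.07
Installment 5: opening $2,213.07; interest $102.43 → $2,315.50; payment $1,157.75; balance $1,157.75
Installment 6: opening $1,157.75; interest $102.43 → $1,260.18; payment $1,260.18; balance $0.00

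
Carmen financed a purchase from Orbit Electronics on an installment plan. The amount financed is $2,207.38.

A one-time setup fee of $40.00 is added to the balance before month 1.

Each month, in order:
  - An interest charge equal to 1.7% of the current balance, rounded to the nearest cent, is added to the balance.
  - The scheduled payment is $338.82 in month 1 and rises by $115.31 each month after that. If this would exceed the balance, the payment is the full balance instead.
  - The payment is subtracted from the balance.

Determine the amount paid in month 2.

Month 1: $2,247.38 +$38.21 interest = $2,285.59; pay $338.82 → $1,946.77
Month 2: $1,946.77 +$33.10 interest = $1,979.87; pay $454.13 → $1,525.74

$454.13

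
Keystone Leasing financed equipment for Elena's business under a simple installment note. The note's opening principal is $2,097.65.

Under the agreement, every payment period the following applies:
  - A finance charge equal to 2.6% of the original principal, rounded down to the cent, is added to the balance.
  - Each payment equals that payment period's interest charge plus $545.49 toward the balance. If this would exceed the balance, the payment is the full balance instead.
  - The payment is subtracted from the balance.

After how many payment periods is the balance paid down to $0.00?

Payment period 1: $2,097.65 +$54.53 interest = $2,152.18; pay $600.02 → $1,552.16
Payment period 2: $1,552.16 +$54.53 interest = $1,606.69; pay $600.02 → $1,006.67
Payment period 3: $1,006.67 +$54.53 interest = $1,061.20; pay $600.02 → $461.18
Payment period 4: $461.18 +$54.53 interest = $515.71; pay $515.71 → $0.00
Balance reaches $0.00 in payment period 4.

4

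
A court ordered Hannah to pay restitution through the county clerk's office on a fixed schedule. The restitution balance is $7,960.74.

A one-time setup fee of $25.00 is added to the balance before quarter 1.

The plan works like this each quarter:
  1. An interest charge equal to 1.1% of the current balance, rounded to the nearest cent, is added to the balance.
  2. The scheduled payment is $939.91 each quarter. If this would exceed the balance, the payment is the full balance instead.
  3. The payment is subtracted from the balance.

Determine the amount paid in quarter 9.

# | Opening | Interest | Payment | End bal
1 | $7,985.74 | $87.84 | $939.91 | $7,133.67
2 | $7,133.67 | $78.47 | $939.91 | $6,272.23
3 | $6,272.23 | $68.99 | $939.91 | $5,401.31
4 | $5,401.31 | $59.41 | $939.91 | $4,520.81
5 | $4,520.81 | $49.73 | $939.91 | $3,630.63
6 | $3,630.63 | $39.94 | $939.91 | $2,730.66
7 | $2,730.66 | $30.04 | $939.91 | $1,820.79
8 | $1,820.79 | $20.03 | $939.91 | $900.91
9 | $900.91 | $9.91 | $910.82 | $0.00

$910.82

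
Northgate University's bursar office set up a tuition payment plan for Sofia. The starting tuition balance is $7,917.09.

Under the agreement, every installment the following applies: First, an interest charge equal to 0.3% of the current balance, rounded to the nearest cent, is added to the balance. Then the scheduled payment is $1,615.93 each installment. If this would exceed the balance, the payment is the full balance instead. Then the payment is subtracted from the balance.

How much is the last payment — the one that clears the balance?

$1,524.21

Installment 1: opening $7,917.09; interest $23.75 → $7,940.84; payment $1,615.93; balance $6,324.91
Installment 2: opening $6,324.91; interest $18.97 → $6,343.88; payment $1,615.93; balance $4,727.95
Installment 3: opening $4,727.95; interest $14.18 → $4,742.13; payment $1,615.93; balance $3,126.20
Installment 4: opening $3,126.20; interest $9.38 → $3,135.58; payment $1,615.93; balance $1,519.65
Installment 5: opening $1,519.65; interest $4.56 → $1,524.21; payment $1,524.21; balance $0.00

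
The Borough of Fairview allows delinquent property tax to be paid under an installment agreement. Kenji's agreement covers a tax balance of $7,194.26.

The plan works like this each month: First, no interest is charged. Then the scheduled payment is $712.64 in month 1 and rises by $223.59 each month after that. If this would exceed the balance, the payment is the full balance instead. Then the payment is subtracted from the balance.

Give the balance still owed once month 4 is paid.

$3,002.16

Month 1: $7,194.26 − $712.64 → $6,481.62
Month 2: $6,481.62 − $936.23 → $5,545.39
Month 3: $5,545.39 − $1,159.82 → $4,385.57
Month 4: $4,385.57 − $1,383.41 → $3,002.16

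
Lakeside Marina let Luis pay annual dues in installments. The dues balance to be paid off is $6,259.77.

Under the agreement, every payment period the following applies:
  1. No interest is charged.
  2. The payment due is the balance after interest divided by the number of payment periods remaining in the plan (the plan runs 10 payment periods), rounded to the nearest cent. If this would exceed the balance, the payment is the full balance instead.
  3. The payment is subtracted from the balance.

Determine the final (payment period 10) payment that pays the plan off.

$625.97

Payment period 1: $6,259.77 − $625.98 → $5,633.79
Payment period 2: $5,633.79 − $625.98 → $5,007.81
Payment period 3: $5,007.81 − $625.98 → $4,381.83
Payment period 4: $4,381.83 − $625.98 → $3,755.85
Payment period 5: $3,755.85 − $625.98 → $3,129.87
Payment period 6: $3,129.87 − $625.97 → $2,503.90
Payment period 7: $2,503.90 − $625.98 → $1,877.92
Payment period 8: $1,877.92 − $625.97 → $1,251.95
Payment period 9: $1,251.95 − $625.98 → $625.97
Payment period 10: $625.97 − $625.97 → $0.00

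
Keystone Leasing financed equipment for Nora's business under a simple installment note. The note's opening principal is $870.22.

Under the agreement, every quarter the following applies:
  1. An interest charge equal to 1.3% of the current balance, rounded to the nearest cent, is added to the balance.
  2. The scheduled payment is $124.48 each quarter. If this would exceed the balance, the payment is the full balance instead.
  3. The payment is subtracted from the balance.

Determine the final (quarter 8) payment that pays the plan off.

$47.06

Quarter 1: opening $870.22; interest $11.31 → $881.53; payment $124.48; balance $757.05
Quarter 2: opening $757.05; interest $9.84 → $766.89; payment $124.48; balance $642.41
Quarter 3: opening $642.41; interest $8.35 → $650.76; payment $124.48; balance $526.28
Quarter 4: opening $526.28; interest $6.84 → $533.12; payment $124.48; balance $408.64
Quarter 5: opening $408.64; interest $5.31 → $413.95; payment $124.48; balance $289.47
Quarter 6: opening $289.47; interest $3.76 → $293.23; payment $124.48; balance $168.75
Quarter 7: opening $168.75; interest $2.19 → $170.94; payment $124.48; balance $46.46
Quarter 8: opening $46.46; interest $0.60 → $47.06; payment $47.06; balance $0.00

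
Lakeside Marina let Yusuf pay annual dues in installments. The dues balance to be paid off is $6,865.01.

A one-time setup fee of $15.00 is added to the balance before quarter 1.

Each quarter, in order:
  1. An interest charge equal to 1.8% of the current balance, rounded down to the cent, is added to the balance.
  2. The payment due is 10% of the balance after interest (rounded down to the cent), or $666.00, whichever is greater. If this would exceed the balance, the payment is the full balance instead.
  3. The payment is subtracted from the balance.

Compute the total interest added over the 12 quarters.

Quarter 1: opening $6,880.01; interest $123.84 → $7,003.85; payment $700.38; balance $6,303.47
Quarter 2: opening $6,303.47; interest $113.46 → $6,416.93; payment $666.00; balance $5,750.93
Quarter 3: opening $5,750.93; interest $103.51 → $5,854.44; payment $666.00; balance $5,188.44
Quarter 4: opening $5,188.44; interest $93.39 → $5,281.83; payment $666.00; balance $4,615.83
Quarter 5: opening $4,615.83; interest $83.08 → $4,698.91; payment $666.00; balance $4,032.91
Quarter 6: opening $4,032.91; interest $72.59 → $4,105.50; payment $666.00; balance $3,439.50
Quarter 7: opening $3,439.50; interest $61.91 → $3,501.41; payment $666.00; balance $2,835.41
Quarter 8: opening $2,835.41; interest $51.03 → $2,886.44; payment $666.00; balance $2,220.44
Quarter 9: opening $2,220.44; interest $39.96 → $2,260.40; payment $666.00; balance $1,594.40
Quarter 10: opening $1,594.40; interest $28.69 → $1,623.09; payment $666.00; balance $957.09
Quarter 11: opening $957.09; interest $17.22 → $974.31; payment $666.00; balance $308.31
Quarter 12: opening $308.31; interest $5.54 → $313.85; payment $313.85; balance $0.00
Total interest: $123.84 + $113.46 + $103.51 + $93.39 + $83.08 + $72.59 + $61.91 + $51.03 + $39.96 + $28.69 + $17.22 + $5.54 = $794.22

$794.22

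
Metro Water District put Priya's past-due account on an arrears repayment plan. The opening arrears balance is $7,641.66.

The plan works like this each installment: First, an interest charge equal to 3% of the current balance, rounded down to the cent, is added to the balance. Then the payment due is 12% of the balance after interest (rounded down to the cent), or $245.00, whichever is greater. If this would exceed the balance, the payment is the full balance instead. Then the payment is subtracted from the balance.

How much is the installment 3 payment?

Installment 1: $7,641.66 +$229.24 interest = $7,870.90; pay $944.50 → $6,926.40
Installment 2: $6,926.40 +$207.79 interest = $7,134.19; pay $856.10 → $6,278.09
Installment 3: $6,278.09 +$188.34 interest = $6,466.43; pay $775.97 → $5,690.46

$775.97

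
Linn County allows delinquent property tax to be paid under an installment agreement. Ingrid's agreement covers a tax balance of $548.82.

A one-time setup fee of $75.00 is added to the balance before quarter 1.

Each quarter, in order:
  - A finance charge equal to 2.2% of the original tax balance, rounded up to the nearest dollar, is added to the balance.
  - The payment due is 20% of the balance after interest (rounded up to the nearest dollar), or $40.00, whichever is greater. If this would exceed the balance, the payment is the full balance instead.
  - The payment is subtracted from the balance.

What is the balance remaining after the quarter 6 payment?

Quarter 1: $623.82 +$13.00 interest = $636.82; pay $128.00 → $508.82
Quarter 2: $508.82 +$13.00 interest = $521.82; pay $105.00 → $416.82
Quarter 3: $416.82 +$13.00 interest = $429.82; pay $86.00 → $343.82
Quarter 4: $343.82 +$13.00 interest = $356.82; pay $72.00 → $284.82
Quarter 5: $284.82 +$13.00 interest = $297.82; pay $60.00 → $237.82
Quarter 6: $237.82 +$13.00 interest = $250.82; pay $51.00 → $199.82

$199.82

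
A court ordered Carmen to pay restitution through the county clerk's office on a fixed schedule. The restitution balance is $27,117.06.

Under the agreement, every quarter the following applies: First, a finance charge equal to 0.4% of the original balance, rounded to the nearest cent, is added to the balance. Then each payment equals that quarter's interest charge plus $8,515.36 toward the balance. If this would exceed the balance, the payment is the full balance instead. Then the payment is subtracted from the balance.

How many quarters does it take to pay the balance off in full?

# | Opening | Interest | Payment | End bal
1 | $27,117.06 | $108.47 | $8,623.83 | $18,601.70
2 | $18,601.70 | $108.47 | $8,623.83 | $10,086.34
3 | $10,086.34 | $108.47 | $8,623.83 | $1,570.98
4 | $1,570.98 | $108.47 | $1,679.45 | $0.00
Balance reaches $0.00 in quarter 4.

4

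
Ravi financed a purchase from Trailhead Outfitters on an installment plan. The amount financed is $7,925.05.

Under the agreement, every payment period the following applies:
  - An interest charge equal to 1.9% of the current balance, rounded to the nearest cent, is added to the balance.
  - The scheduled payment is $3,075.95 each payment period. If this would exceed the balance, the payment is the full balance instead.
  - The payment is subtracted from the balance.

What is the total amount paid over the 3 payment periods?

Payment period 1: opening $7,925.05; interest $150.58 → $8,075.63; payment $3,075.95; balance $4,999.68
Payment period 2: opening $4,999.68; interest $94.99 → $5,094.67; payment $3,075.95; balance $2,018.72
Payment period 3: opening $2,018.72; interest $38.36 → $2,057.08; payment $2,057.08; balance $0.00
Total paid: $8,208.98

$8,208.98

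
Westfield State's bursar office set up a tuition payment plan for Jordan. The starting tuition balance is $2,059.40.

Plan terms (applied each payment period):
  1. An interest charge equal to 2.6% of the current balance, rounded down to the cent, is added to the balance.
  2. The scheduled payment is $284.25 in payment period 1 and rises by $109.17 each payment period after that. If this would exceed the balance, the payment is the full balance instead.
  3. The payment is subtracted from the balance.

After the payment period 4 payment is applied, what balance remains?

$433.49

Payment period 1: opening $2,059.40; interest $53.54 → $2,112.94; payment $284.25; balance $1,828.69
Payment period 2: opening $1,828.69; interest $47.54 → $1,876.23; payment $393.42; balance $1,482.81
Payment period 3: opening $1,482.81; interest $38.55 → $1,521.36; payment $502.59; balance $1,018.77
Payment period 4: opening $1,018.77; interest $26.48 → $1,045.25; payment $611.76; balance $433.49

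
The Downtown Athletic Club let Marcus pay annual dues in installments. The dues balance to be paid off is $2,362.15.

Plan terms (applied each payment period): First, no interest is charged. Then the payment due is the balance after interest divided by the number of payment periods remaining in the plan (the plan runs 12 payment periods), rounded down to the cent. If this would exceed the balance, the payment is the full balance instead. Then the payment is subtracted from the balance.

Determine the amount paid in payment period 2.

$196.84

Payment period 1: $2,362.15 − $196.84 → $2,165.31
Payment period 2: $2,165.31 − $196.84 → $1,968.47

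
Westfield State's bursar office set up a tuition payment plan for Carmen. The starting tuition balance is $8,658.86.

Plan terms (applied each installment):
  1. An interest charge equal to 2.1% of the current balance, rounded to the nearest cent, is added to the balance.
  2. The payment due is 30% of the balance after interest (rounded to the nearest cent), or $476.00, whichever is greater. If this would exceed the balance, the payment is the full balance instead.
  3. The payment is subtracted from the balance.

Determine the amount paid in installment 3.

Installment 1: opening $8,658.86; interest $181.84 → $8,840.70; payment $2,652.21; balance $6,188.49
Installment 2: opening $6,188.49; interest $129.96 → $6,318.45; payment $1,895.54; balance $4,422.91
Installment 3: opening $4,422.91; interest $92.88 → $4,515.79; payment $1,354.74; balance $3,161.05

$1,354.74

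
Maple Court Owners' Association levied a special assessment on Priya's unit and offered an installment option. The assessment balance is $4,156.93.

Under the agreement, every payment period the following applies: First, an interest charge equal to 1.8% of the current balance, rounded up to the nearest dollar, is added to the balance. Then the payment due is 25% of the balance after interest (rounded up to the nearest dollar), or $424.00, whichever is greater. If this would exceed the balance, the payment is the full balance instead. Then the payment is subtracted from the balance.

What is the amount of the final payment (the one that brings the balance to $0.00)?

# | Opening | Interest | Payment | End bal
1 | $4,156.93 | $75.00 | $1,058.00 | $3,173.93
2 | $3,173.93 | $58.00 | $808.00 | $2,423.93
3 | $2,423.93 | $44.00 | $617.00 | $1,850.93
4 | $1,850.93 | $34.00 | $472.00 | $1,412.93
5 | $1,412.93 | $26.00 | $424.00 | $1,014.93
6 | $1,014.93 | $19.00 | $424.00 | $609.93
7 | $609.93 | $11.00 | $424.00 | $196.93
8 | $196.93 | $4.00 | $200.93 | $0.00

$200.93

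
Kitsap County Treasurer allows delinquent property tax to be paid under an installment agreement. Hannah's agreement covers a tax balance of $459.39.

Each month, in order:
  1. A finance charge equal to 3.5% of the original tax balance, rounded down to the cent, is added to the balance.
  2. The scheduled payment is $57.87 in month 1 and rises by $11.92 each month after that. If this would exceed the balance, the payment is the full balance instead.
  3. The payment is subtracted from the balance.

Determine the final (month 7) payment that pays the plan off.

Month 1: opening $459.39; interest $16.07 → $475.46; payment $57.87; balance $417.59
Month 2: opening $417.59; interest $16.07 → $433.66; payment $69.79; balance $363.87
Month 3: opening $363.87; interest $16.07 → $379.94; payment $81.71; balance $298.23
Month 4: opening $298.23; interest $16.07 → $314.30; payment $93.63; balance $220.67
Month 5: opening $220.67; interest $16.07 → $236.74; payment $105.55; balance $131.19
Month 6: opening $131.19; interest $16.07 → $147.26; payment $117.47; balance $29.79
Month 7: opening $29.79; interest $16.07 → $45.86; payment $45.86; balance $0.00

$45.86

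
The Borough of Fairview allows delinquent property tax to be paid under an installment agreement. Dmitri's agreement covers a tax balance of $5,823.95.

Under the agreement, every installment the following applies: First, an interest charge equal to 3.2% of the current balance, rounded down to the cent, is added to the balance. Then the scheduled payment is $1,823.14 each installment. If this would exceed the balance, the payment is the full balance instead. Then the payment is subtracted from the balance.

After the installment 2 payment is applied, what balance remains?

Installment 1: opening $5,823.95; interest $186.36 → $6,010.31; payment $1,823.14; balance $4,187.17
Installment 2: opening $4,187.17; interest $133.98 → $4,321.15; payment $1,823.14; balance $2,498.01

$2,498.01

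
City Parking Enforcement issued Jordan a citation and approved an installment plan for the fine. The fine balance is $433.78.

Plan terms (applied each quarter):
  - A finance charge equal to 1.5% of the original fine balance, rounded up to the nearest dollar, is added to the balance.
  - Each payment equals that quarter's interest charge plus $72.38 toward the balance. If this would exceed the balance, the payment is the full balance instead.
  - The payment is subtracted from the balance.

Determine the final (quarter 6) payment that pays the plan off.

$78.88

Quarter 1: opening $433.78; interest $7.00 → $440.78; payment $79.38; balance $361.40
Quarter 2: opening $361.40; interest $7.00 → $368.40; payment $79.38; balance $289.02
Quarter 3: opening $289.02; interest $7.00 → $296.02; payment $79.38; balance $216.64
Quarter 4: opening $216.64; interest $7.00 → $223.64; payment $79.38; balance $144.26
Quarter 5: opening $144.26; interest $7.00 → $151.26; payment $79.38; balance $71.88
Quarter 6: opening $71.88; interest $7.00 → $78.88; payment $78.88; balance $0.00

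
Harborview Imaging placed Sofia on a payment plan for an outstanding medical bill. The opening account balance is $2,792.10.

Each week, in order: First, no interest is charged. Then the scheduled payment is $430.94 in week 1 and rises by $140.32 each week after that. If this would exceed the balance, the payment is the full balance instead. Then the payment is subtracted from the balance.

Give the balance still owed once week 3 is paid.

Week 1: $2,792.10 − $430.94 → $2,361.16
Week 2: $2,361.16 − $571.26 → $1,789.90
Week 3: $1,789.90 − $711.58 → $1,078.32

$1,078.32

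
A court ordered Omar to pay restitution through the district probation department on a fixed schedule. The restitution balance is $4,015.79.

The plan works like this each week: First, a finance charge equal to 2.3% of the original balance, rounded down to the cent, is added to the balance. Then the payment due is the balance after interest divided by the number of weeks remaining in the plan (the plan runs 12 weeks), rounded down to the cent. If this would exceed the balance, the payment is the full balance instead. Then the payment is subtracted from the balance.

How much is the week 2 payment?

Week 1: $4,015.79 +$92.36 interest = $4,108.15; pay $342.34 → $3,765.81
Week 2: $3,765.81 +$92.36 interest = $3,858.17; pay $350.74 → $3,507.43

$350.74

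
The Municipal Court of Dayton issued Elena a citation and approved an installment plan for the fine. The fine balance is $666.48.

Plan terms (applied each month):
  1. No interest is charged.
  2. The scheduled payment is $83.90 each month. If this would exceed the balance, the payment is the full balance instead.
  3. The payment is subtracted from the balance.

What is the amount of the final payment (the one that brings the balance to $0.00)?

# | Opening | Payment | End bal
1 | $666.48 | $83.90 | $582.58
2 | $582.58 | $83.90 | $498.68
3 | $498.68 | $83.90 | $414.78
4 | $414.78 | $83.90 | $330.88
5 | $330.88 | $83.90 | $246.98
6 | $246.98 | $83.90 | $163.08
7 | $163.08 | $83.90 | $79.18
8 | $79.18 | $79.18 | $0.00

$79.18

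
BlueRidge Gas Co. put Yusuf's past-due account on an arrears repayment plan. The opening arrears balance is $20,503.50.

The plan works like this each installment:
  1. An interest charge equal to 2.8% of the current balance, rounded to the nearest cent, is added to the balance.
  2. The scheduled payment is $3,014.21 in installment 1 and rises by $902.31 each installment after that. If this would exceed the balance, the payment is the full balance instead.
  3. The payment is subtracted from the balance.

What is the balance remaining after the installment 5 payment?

$0.00

Installment 1: opening $20,503.50; interest $574.10 → $21,077.60; payment $3,014.21; balance $18,063.39
Installment 2: opening $18,063.39; interest $505.77 → $18,569.16; payment $3,916.52; balance $14,652.64
Installment 3: opening $14,652.64; interest $410.27 → $15,062.91; payment $4,818.83; balance $10,244.08
Installment 4: opening $10,244.08; interest $286.83 → $10,530.91; payment $5,721.14; balance $4,809.77
Installment 5: opening $4,809.77; interest $134.67 → $4,944.44; payment $4,944.44; balance $0.00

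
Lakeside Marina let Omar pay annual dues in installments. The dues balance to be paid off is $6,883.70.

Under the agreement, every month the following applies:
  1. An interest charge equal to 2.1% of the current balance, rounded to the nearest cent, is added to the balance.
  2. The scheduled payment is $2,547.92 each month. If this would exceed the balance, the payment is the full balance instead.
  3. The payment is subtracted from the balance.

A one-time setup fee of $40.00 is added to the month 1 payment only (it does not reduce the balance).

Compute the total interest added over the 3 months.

$281.21

Month 1: opening $6,883.70; interest $144.56 → $7,028.26; payment $2,547.92 (+ $40.00 fee); balance $4,480.34
Month 2: opening $4,480.34; interest $94.09 → $4,574.43; payment $2,547.92; balance $2,026.51
Month 3: opening $2,026.51; interest $42.56 → $2,069.07; payment $2,069.07; balance $0.00
Total interest: $144.56 + $94.09 + $42.56 = $281.21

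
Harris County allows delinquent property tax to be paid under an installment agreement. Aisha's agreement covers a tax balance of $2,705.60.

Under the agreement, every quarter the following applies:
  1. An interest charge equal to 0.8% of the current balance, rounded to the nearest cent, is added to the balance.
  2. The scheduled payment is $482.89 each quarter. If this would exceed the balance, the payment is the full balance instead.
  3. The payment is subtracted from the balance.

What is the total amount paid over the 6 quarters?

Quarter 1: opening $2,705.60; interest $21.64 → $2,727.24; payment $482.89; balance $2,244.35
Quarter 2: opening $2,244.35; interest $17.95 → $2,262.30; payment $482.89; balance $1,779.41
Quarter 3: opening $1,779.41; interest $14.24 → $1,793.65; payment $482.89; balance $1,310.76
Quarter 4: opening $1,310.76; interest $10.49 → $1,321.25; payment $482.89; balance $838.36
Quarter 5: opening $838.36; interest $6.71 → $845.07; payment $482.89; balance $362.18
Quarter 6: opening $362.18; interest $2.90 → $365.08; payment $365.08; balance $0.00
Total paid: $2,779.53

$2,779.53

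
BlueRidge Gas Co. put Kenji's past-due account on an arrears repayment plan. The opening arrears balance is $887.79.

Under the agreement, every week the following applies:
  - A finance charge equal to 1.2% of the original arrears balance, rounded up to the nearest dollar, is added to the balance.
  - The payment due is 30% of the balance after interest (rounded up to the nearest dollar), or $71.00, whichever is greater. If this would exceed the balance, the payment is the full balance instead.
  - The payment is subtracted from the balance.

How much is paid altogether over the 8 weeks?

$975.79

# | Opening | Interest | Payment | End bal
1 | $887.79 | $11.00 | $270.00 | $628.79
2 | $628.79 | $11.00 | $192.00 | $447.79
3 | $447.79 | $11.00 | $138.00 | $320.79
4 | $320.79 | $11.00 | $100.00 | $231.79
5 | $231.79 | $11.00 | $73.00 | $169.79
6 | $169.79 | $11.00 | $71.00 | $109.79
7 | $109.79 | $11.00 | $71.00 | $49.79
8 | $49.79 | $11.00 | $60.79 | $0.00
Total paid: $975.79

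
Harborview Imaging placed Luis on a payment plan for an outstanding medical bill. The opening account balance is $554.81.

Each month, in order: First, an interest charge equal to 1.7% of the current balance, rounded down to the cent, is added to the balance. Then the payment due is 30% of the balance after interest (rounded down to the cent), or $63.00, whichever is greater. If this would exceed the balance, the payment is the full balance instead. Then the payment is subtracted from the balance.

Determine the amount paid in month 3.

$85.78

Month 1: opening $554.81; interest $9.43 → $564.24; payment $169.27; balance $394.97
Month 2: opening $394.97; interest $6.71 → $401.68; payment $120.50; balance $281.18
Month 3: opening $281.18; interest $4.78 → $285.96; payment $85.78; balance $200.18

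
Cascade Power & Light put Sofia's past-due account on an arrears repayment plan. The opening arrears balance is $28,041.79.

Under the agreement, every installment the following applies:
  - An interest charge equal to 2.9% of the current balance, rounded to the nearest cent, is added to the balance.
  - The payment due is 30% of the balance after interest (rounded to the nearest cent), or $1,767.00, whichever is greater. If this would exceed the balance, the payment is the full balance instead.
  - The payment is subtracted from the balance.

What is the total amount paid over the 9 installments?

$30,730.74

Installment 1: $28,041.79 +$813.21 interest = $28,855.00; pay $8,656.50 → $20,198.50
Installment 2: $20,198.50 +$585.76 interest = $20,784.26; pay $6,235.28 → $14,548.98
Installment 3: $14,548.98 +$421.92 interest = $14,970.90; pay $4,491.27 → $10,479.63
Installment 4: $10,479.63 +$303.91 interest = $10,783.54; pay $3,235.06 → $7,548.48
Installment 5: $7,548.48 +$218.91 interest = $7,767.39; pay $2,330.22 → $5,437.17
Installment 6: $5,437.17 +$157.68 interest = $5,594.85; pay $1,767.00 → $3,827.85
Installment 7: $3,827.85 +$111.01 interest = $3,938.86; pay $1,767.00 → $2,171.86
Installment 8: $2,171.86 +$62.98 interest = $2,234.84; pay $1,767.00 → $467.84
Installment 9: $467.84 +$13.57 interest = $481.41; pay $481.41 → $0.00
Total paid: $30,730.74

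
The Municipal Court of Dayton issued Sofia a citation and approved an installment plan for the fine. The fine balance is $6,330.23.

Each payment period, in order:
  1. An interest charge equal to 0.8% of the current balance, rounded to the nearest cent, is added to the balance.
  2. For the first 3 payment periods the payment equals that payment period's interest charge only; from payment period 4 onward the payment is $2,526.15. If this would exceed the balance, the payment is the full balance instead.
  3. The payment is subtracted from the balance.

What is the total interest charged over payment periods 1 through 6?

# | Opening | Interest | Payment | End bal
1 | $6,330.23 | $50.64 | $50.64 | $6,330.23
2 | $6,330.23 | $50.64 | $50.64 | $6,330.23
3 | $6,330.23 | $50.64 | $50.64 | $6,330.23
4 | $6,330.23 | $50.64 | $2,526.15 | $3,854.72
5 | $3,854.72 | $30.84 | $2,526.15 | $1,359.41
6 | $1,359.41 | $10.88 | $1,370.29 | $0.00
Total interest: $50.64 + $50.64 + $50.64 + $50.64 + $30.84 + $10.88 = $244.28

$244.28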